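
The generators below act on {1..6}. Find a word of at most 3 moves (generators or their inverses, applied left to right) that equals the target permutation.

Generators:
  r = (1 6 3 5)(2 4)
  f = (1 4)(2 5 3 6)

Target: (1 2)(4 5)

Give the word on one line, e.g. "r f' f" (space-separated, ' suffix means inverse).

f' r'

  after f': (1 4)(2 6 3 5)
  after r': (1 2)(4 5)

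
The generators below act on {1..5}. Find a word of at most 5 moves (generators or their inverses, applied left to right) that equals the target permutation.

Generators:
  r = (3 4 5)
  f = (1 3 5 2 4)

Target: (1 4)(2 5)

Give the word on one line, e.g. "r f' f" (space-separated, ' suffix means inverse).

  after f: (1 3 5 2 4)
  after r': (1 5 2 3 4)
  after r': (1 4)(2 5)

f r' r'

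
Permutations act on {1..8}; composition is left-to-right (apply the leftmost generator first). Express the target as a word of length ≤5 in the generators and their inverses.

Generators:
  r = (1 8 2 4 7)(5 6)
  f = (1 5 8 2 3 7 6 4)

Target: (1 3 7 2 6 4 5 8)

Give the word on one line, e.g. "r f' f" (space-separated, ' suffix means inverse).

r r f

  after r: (1 8 2 4 7)(5 6)
  after r: (1 2 7 8 4)
  after f: (1 3 7 2 6 4 5 8)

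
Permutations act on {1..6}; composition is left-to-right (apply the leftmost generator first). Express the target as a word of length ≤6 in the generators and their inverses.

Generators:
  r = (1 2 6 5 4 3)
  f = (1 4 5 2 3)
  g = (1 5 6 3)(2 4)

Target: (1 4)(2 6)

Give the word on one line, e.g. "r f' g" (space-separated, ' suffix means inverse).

r' f f r' f'

  after r': (1 3 4 5 6 2)
  after f: (2 4)(3 5 6)
  after f: (1 4 3 2 5 6)
  after r': (1 5 2 6 3)
  after f': (1 4)(2 6)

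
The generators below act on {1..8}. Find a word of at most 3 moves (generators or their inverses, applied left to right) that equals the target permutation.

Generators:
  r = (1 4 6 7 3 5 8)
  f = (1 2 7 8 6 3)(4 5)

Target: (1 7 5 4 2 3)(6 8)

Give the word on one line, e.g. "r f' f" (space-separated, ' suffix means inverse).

r' f r

  after r': (1 8 5 3 7 6 4)
  after f: (1 6 5)(2 7 3 8 4)
  after r: (1 7 5 4 2 3)(6 8)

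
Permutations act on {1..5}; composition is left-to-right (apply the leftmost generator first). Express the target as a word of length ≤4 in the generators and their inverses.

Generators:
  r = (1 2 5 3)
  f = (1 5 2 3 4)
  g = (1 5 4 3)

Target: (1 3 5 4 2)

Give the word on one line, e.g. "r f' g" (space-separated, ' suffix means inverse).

g f' g'

  after g: (1 5 4 3)
  after f': (2 5 3 4)
  after g': (1 3 5 4 2)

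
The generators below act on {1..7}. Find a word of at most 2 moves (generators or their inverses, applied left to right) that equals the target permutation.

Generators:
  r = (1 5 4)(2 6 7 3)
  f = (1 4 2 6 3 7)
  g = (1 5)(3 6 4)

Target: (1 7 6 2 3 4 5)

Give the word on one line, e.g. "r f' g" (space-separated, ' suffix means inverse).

  after f': (1 7 3 6 2 4)
  after g: (1 7 6 2 3 4 5)

f' g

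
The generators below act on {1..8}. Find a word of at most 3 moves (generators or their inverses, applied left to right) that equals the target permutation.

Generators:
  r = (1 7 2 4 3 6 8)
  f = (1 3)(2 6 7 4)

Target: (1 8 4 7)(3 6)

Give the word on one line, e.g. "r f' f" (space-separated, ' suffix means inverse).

r' f f

  after r': (1 8 6 3 4 2 7)
  after f: (1 8 7 3 2 4 6)
  after f: (1 8 4 7)(3 6)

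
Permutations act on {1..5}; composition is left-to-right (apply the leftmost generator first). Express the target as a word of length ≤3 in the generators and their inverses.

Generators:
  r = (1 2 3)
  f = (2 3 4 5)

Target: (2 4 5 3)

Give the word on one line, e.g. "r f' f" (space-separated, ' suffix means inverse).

  after r: (1 2 3)
  after f: (1 3)(2 4 5)
  after r: (2 4 5 3)

r f r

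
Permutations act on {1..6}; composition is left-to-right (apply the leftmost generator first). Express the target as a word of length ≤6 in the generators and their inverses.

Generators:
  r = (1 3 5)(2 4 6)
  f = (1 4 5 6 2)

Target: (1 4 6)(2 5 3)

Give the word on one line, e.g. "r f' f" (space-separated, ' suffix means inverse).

r' f' r' r' r'

  after r': (1 5 3)(2 6 4)
  after f': (1 4 6)(2 5 3)
  after r': (1 2 3 6 5)
  after r': (1 6 3 4 2)
  after r': (1 4 6)(2 5 3)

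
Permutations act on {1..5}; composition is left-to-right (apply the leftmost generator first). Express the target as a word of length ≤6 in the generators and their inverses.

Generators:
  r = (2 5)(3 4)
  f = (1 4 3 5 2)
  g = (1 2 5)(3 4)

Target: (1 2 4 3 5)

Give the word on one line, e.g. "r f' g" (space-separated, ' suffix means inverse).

r g' r f' g'

  after r: (2 5)(3 4)
  after g': (1 5)
  after r: (1 2 5)(3 4)
  after f': (1 5 2 3)
  after g': (1 2 4 3 5)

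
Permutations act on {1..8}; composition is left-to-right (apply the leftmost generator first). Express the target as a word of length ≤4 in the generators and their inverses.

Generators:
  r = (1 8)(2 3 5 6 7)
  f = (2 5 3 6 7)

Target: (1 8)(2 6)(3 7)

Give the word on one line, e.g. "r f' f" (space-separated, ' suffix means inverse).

f r

  after f: (2 5 3 6 7)
  after r: (1 8)(2 6)(3 7)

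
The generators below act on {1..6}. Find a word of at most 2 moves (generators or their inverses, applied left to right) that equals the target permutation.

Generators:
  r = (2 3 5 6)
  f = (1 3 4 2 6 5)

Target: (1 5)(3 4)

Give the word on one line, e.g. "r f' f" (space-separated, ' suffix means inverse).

f r

  after f: (1 3 4 2 6 5)
  after r: (1 5)(3 4)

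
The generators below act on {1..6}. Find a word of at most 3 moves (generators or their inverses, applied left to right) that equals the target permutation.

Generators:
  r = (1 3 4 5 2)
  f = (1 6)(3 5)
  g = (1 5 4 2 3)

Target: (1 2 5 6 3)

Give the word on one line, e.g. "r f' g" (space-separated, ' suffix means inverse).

g' f' r

  after g': (1 3 2 4 5)
  after f': (1 5 6)(2 4 3)
  after r: (1 2 5 6 3)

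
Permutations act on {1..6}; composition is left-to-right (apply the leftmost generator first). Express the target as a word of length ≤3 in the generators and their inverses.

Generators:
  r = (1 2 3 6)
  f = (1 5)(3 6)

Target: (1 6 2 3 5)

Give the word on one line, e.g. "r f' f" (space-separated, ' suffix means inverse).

  after r: (1 2 3 6)
  after r: (1 3)(2 6)
  after f: (1 6 2 3 5)

r r f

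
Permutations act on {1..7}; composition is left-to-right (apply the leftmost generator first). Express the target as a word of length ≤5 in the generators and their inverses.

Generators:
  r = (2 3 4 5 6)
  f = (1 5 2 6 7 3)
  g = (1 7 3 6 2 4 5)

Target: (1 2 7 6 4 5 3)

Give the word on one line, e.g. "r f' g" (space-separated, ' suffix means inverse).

  after f': (1 3 7 6 2 5)
  after f': (1 7 2)(3 6 5)
  after r': (1 7 6 4 3 5 2)
  after g: (1 3)(2 7)(4 6 5)
  after r': (1 2 7 6 4 5 3)

f' f' r' g r'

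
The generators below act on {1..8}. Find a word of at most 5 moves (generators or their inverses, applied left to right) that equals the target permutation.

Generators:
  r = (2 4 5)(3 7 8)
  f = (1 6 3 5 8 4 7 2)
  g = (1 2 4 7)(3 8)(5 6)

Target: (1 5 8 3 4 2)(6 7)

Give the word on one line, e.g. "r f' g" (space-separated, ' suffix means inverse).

  after r': (2 5 4)(3 8 7)
  after g': (1 7 8 4)(2 6 5)
  after r: (1 8 5 4)(2 6)(3 7)
  after f': (1 5 8 3 4 2)(6 7)

r' g' r f'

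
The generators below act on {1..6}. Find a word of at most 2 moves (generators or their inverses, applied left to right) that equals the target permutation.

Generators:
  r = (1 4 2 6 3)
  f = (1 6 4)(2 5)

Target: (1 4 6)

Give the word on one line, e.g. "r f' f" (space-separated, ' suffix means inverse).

f f

  after f: (1 6 4)(2 5)
  after f: (1 4 6)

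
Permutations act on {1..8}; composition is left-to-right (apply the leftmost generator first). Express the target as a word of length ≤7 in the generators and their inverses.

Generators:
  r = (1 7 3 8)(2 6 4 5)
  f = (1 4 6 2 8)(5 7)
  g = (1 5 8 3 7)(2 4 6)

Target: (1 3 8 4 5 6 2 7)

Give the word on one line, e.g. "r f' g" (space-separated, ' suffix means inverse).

  after g': (1 7 3 8 5)(2 6 4)
  after f: (1 5 4 8 7 3)
  after f: (1 7 3 4)(2 8 5 6)
  after g': (1 3 2 5 4 7 8)
  after f: (1 3 8 4 5 6 2 7)

g' f f g' f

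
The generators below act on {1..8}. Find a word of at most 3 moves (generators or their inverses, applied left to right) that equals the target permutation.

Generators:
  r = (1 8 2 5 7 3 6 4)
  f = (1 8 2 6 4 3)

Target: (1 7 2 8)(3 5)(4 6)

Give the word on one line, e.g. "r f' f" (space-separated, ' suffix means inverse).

  after r': (1 4 6 3 7 5 2 8)
  after f: (1 3 7 5 6)
  after r': (1 7 2 8)(3 5)(4 6)

r' f r'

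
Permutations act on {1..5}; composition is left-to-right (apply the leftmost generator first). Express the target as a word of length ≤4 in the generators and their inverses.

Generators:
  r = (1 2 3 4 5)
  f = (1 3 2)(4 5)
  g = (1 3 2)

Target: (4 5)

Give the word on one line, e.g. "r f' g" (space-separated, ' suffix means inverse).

r' f' r' g'

  after r': (1 5 4 3 2)
  after f': (1 4)
  after r': (1 3 2)(4 5)
  after g': (4 5)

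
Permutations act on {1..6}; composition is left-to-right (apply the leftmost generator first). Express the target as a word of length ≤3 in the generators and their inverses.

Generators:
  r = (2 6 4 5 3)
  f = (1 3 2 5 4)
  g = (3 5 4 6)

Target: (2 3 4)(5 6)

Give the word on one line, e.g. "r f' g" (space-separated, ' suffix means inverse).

g r'

  after g: (3 5 4 6)
  after r': (2 3 4)(5 6)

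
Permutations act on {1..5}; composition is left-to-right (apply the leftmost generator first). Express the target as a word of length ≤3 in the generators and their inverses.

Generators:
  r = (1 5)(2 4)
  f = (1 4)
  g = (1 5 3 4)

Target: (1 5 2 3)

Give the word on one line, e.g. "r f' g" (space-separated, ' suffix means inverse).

  after r': (1 5)(2 4)
  after g': (2 3 5 4)
  after r': (1 5 2 3)

r' g' r'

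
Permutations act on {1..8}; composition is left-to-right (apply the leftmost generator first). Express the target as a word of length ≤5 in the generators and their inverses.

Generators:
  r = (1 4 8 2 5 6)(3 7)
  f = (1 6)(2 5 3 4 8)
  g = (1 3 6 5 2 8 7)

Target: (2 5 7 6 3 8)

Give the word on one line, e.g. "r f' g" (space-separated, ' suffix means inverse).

  after r: (1 4 8 2 5 6)(3 7)
  after f': (1 3 7 5)
  after g': (2 5 7 6 3 8)

r f' g'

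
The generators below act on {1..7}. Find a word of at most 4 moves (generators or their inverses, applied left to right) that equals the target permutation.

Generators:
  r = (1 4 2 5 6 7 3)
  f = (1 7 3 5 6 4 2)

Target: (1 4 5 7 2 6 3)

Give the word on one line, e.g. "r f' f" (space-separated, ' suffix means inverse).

  after r': (1 3 7 6 5 2 4)
  after f: (1 5)(4 7)
  after r': (1 2 4 6 5 3 7)
  after f': (1 4 5 7 2 6 3)

r' f r' f'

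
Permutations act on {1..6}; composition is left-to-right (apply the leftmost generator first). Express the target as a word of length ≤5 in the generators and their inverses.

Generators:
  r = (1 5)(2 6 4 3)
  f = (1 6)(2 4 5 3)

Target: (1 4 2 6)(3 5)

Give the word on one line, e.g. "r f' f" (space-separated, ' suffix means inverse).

  after r: (1 5)(2 6 4 3)
  after r: (2 4)(3 6)
  after f': (1 6 5 4 3)
  after r: (1 4 2 6)(3 5)

r r f' r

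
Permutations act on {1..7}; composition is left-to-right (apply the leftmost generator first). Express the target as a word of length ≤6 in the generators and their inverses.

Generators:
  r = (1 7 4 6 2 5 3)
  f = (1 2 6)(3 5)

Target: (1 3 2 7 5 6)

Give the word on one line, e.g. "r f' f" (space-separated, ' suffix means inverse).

  after r': (1 3 5 2 6 4 7)
  after f: (1 5 6 4 7 2)
  after r: (1 3)(2 7 5)
  after f': (1 5)(2 7 3 6)
  after f': (1 3 2 7 5 6)

r' f r f' f'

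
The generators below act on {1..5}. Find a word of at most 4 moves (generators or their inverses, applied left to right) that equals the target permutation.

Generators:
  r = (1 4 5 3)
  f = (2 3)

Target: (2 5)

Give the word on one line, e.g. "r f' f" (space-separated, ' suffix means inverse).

  after r: (1 4 5 3)
  after f: (1 4 5 2 3)
  after r': (2 5)

r f r'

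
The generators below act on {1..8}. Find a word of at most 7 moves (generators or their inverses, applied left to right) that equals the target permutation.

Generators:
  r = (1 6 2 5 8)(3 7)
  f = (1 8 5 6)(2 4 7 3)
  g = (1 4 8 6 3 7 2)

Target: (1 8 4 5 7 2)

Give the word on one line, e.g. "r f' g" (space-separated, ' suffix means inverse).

f' r f g' f

  after f': (1 6 5 8)(2 3 7 4)
  after r: (1 2 7 4 5)(6 8)
  after f: (1 4 6 5 8)(2 3)
  after g': (2 6 5 4 8)(3 7)
  after f: (1 8 4 5 7 2)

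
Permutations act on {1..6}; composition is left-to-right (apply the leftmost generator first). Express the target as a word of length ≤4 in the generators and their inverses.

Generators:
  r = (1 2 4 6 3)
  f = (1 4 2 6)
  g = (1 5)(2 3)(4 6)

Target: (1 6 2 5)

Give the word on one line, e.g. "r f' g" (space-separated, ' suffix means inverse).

  after f: (1 4 2 6)
  after r': (1 2 4)(3 6)
  after f': (1 4 6 3 2)
  after g': (1 6 2 5)

f r' f' g'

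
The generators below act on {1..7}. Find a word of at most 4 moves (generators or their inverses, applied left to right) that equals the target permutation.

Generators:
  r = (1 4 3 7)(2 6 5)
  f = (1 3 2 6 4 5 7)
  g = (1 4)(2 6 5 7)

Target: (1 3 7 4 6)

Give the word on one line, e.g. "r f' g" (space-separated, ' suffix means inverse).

  after f: (1 3 2 6 4 5 7)
  after g': (1 3 7 4 6)

f g'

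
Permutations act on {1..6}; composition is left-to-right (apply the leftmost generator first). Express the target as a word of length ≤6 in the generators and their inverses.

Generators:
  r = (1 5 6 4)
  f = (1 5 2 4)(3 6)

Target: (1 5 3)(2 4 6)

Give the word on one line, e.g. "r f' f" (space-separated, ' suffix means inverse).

  after r': (1 4 6 5)
  after f': (1 2 5 4 3 6)
  after r': (1 2)(3 5 6 4)
  after f': (1 5 3)(2 4 6)

r' f' r' f'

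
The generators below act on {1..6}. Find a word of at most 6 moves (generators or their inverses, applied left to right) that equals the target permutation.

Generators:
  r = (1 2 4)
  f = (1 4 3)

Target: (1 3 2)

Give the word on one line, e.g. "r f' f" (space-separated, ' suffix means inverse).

r f r' r' f

  after r: (1 2 4)
  after f: (1 2 3)
  after r': (2 3 4)
  after r': (1 4)(2 3)
  after f: (1 3 2)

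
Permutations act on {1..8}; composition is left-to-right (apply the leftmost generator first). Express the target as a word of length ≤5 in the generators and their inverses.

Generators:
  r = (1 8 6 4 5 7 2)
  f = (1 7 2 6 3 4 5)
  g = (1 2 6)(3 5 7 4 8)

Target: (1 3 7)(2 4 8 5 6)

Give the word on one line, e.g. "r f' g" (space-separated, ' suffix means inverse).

g f f

  after g: (1 2 6)(3 5 7 4 8)
  after f: (1 6 7 5 2 3)(4 8)
  after f: (1 3 7)(2 4 8 5 6)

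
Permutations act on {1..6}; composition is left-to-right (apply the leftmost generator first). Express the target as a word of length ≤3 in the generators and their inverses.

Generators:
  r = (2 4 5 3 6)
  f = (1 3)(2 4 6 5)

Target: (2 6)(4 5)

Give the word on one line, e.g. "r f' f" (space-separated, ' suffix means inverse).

f f

  after f: (1 3)(2 4 6 5)
  after f: (2 6)(4 5)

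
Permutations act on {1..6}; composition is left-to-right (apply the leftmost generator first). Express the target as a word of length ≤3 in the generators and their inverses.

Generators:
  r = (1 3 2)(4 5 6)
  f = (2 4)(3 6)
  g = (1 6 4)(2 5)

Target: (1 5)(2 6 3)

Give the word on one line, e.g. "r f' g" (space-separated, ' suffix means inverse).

g' r

  after g': (1 4 6)(2 5)
  after r: (1 5)(2 6 3)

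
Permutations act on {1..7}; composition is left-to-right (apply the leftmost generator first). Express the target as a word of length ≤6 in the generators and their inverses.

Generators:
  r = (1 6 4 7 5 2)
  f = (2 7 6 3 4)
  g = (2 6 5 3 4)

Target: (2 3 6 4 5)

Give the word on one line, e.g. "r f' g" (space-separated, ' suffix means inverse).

g' f' g f'

  after g': (2 4 3 5 6)
  after f': (2 3 5 7)(4 6)
  after g: (2 4 5 7 6)
  after f': (2 3 6 4 5)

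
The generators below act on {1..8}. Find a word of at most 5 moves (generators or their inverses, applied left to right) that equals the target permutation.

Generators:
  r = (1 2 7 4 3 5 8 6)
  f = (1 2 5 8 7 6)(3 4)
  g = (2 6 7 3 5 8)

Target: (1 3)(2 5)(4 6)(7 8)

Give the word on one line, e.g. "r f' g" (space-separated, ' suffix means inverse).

r' r' r' r'

  after r': (1 6 8 5 3 4 7 2)
  after r': (1 8 3 7)(2 6 5 4)
  after r': (1 5 7 6 3 2 8 4)
  after r': (1 3)(2 5)(4 6)(7 8)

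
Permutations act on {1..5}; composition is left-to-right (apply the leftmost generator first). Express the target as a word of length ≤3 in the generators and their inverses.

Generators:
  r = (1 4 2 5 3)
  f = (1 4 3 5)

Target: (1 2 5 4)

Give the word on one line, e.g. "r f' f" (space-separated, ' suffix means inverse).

  after f: (1 4 3 5)
  after r: (1 2 5 4)

f r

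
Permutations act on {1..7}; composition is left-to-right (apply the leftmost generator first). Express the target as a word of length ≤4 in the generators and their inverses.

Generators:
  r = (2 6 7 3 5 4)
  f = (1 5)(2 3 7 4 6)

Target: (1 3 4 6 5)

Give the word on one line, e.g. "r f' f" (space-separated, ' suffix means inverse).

f' r'

  after f': (1 5)(2 6 4 7 3)
  after r': (1 3 4 6 5)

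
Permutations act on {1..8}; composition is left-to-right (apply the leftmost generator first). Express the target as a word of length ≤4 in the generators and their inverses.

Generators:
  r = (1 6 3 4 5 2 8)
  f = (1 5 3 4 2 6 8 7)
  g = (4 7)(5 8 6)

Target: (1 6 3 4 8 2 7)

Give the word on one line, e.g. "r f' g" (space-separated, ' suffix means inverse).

  after f: (1 5 3 4 2 6 8 7)
  after r': (1 4 5 6 2)(7 8)
  after f': (1 3 5 2 7 6 4)
  after r': (1 6 3 4 8 2 7)

f r' f' r'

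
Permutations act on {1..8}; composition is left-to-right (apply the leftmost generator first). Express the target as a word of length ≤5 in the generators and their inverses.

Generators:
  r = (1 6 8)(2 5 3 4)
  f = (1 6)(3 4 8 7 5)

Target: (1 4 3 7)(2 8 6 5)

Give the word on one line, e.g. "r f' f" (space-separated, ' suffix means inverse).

r f' r' f'

  after r: (1 6 8)(2 5 3 4)
  after f': (2 7 8 6 4)
  after r': (1 8)(2 7 6 3 5)
  after f': (1 4 3 7)(2 8 6 5)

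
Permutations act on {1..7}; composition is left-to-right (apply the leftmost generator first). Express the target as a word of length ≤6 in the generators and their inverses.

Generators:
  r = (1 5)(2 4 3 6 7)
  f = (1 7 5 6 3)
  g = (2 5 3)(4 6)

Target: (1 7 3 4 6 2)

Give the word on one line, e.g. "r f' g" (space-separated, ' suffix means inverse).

  after f': (1 3 6 5 7)
  after r': (1 4 2 7 5 6)
  after f': (1 4 2)(3 6)
  after r': (1 2 5)(4 7 6)
  after r': (1 7 3 4 6 2)

f' r' f' r' r'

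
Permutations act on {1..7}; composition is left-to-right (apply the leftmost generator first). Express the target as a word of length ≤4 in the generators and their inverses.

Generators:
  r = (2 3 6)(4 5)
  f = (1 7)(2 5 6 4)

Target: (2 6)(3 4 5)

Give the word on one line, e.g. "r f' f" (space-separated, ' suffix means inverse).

f r' f'

  after f: (1 7)(2 5 6 4)
  after r': (1 7)(2 4 6 5 3)
  after f': (2 6)(3 4 5)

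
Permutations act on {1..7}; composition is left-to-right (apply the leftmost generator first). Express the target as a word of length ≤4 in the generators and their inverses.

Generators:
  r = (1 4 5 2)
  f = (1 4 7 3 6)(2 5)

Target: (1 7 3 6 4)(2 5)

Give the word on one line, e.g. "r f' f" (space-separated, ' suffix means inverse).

  after r: (1 4 5 2)
  after f: (1 7 3 6)(2 4)
  after r: (1 7 3 6 4)(2 5)

r f r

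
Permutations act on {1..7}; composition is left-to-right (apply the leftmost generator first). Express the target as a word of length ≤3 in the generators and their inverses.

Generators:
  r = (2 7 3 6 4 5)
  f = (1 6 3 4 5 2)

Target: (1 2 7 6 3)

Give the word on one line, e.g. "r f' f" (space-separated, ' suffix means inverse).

  after r: (2 7 3 6 4 5)
  after f': (1 2 7 6 3)

r f'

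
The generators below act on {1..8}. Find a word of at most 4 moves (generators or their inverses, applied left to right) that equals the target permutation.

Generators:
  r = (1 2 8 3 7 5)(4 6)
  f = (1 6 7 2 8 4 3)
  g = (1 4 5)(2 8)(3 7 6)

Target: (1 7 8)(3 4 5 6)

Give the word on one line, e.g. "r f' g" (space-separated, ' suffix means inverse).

g' r'

  after g': (1 5 4)(2 8)(3 6 7)
  after r': (1 7 8)(3 4 5 6)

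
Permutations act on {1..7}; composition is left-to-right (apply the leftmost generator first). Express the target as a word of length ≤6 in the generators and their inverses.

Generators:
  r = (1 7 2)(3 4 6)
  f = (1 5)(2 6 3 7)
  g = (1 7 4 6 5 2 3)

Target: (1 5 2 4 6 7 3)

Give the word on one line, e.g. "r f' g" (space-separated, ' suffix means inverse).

r' g f r g'

  after r': (1 2 7)(3 6 4)
  after g: (1 3 5 2 4)
  after f: (1 7 2 4 5 6 3)
  after r: (1 2 6 4 5 3 7)
  after g': (1 5 2 4 6 7 3)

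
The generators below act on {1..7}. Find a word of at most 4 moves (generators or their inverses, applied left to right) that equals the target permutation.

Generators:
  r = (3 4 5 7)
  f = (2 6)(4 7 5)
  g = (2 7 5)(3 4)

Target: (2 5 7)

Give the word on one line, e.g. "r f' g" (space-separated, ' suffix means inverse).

g g

  after g: (2 7 5)(3 4)
  after g: (2 5 7)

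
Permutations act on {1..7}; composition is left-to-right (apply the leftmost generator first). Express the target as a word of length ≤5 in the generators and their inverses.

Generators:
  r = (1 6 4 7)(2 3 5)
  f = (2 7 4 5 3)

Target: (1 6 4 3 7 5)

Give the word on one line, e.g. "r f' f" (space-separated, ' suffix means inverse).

f' f' r

  after f': (2 3 5 4 7)
  after f': (2 5 7 3 4)
  after r: (1 6 4 3 7 5)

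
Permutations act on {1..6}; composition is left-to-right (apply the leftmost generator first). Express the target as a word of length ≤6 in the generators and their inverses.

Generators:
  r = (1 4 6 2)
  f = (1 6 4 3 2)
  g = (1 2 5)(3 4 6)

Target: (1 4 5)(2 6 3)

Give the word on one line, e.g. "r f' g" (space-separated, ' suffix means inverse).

  after g: (1 2 5)(3 4 6)
  after r': (1 6 3)(2 5)
  after g: (1 3 2)(4 6)
  after r: (1 3)(2 4)
  after g: (1 4 5)(2 6 3)

g r' g r g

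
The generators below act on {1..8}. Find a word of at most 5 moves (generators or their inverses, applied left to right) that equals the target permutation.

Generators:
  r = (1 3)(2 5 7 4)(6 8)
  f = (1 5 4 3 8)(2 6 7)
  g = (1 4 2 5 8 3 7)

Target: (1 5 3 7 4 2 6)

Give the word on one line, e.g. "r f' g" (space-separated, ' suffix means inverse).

r g r'

  after r: (1 3)(2 5 7 4)(6 8)
  after g: (1 7 2 8 6 3 4 5)
  after r': (1 5 3 7 4 2 6)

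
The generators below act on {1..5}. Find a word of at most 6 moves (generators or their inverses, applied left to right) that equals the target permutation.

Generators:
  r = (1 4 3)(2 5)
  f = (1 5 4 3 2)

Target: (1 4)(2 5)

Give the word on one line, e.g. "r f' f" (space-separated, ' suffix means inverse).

  after f': (1 2 3 4 5)
  after r: (1 5 4 2)
  after f': (3 4)
  after r: (1 4)(2 5)

f' r f' r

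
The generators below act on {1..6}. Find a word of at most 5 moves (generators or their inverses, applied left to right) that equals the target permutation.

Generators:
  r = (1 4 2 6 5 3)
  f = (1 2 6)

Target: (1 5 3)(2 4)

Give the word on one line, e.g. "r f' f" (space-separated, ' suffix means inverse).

f' r f' f' f'

  after f': (1 6 2)
  after r: (1 5 3)(2 4)
  after f': (1 5 3 6 2 4)
  after f': (1 5 3 2 4 6)
  after f': (1 5 3)(2 4)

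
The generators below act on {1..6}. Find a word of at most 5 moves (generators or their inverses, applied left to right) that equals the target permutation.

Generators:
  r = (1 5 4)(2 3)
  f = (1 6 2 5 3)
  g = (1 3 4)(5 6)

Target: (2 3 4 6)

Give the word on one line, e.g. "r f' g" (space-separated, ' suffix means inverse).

  after f: (1 6 2 5 3)
  after f: (1 2 3 6 5)
  after r': (1 3 6)(4 5)
  after g: (1 4 6 3 5)
  after r: (2 3 4 6)

f f r' g r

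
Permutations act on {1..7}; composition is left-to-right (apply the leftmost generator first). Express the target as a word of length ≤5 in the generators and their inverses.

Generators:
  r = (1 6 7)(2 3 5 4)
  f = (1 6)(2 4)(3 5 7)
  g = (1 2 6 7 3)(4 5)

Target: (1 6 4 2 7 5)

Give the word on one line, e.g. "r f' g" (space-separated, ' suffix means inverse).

  after g: (1 2 6 7 3)(4 5)
  after f: (1 4 7 5 2)(3 6)
  after r: (1 2 6 5 3 7 4)
  after g: (1 6 4 2 7 5)

g f r g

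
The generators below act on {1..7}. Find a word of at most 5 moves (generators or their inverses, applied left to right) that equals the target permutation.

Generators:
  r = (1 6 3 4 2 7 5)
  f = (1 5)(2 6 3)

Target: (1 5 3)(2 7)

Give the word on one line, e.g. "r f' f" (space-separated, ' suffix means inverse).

  after r': (1 5 7 2 4 3 6)
  after r': (1 7 4 6 5 2 3)
  after f: (1 7 4 3 5 6)
  after r: (1 5 3)(2 7)

r' r' f r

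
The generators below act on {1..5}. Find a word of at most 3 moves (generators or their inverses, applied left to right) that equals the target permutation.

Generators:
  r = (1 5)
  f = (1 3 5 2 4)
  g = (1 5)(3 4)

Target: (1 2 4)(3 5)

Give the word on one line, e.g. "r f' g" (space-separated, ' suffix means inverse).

  after g: (1 5)(3 4)
  after f: (1 2 4 5 3)
  after r': (1 2 4)(3 5)

g f r'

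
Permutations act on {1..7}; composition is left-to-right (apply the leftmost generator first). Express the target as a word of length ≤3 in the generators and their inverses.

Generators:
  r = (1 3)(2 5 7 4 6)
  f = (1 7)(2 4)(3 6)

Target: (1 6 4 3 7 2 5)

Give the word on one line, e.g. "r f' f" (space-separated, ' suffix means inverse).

  after r: (1 3)(2 5 7 4 6)
  after f': (1 6 4 3 7 2 5)

r f'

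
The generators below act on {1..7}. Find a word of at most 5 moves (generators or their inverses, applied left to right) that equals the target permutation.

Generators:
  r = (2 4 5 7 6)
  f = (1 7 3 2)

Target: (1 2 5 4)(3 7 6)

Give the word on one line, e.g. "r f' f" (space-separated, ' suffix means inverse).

f f r' f

  after f: (1 7 3 2)
  after f: (1 3)(2 7)
  after r': (1 3)(2 5 4)(6 7)
  after f: (1 2 5 4)(3 7 6)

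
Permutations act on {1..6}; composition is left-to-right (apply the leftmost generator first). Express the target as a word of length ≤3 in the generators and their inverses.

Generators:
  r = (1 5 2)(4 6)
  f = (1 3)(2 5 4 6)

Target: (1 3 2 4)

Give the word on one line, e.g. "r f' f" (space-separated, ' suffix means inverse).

  after f': (1 3)(2 6 4 5)
  after r': (1 3 2 4)

f' r'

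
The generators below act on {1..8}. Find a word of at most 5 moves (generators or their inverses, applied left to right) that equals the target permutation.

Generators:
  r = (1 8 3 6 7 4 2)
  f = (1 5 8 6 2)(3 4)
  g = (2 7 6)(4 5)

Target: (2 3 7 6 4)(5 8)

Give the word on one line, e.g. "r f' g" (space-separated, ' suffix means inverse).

  after r': (1 2 4 7 6 3 8)
  after f: (2 3 6 4 7)(5 8)
  after g: (2 3)(4 6 5 8)
  after g: (2 3 7 6 4)(5 8)

r' f g g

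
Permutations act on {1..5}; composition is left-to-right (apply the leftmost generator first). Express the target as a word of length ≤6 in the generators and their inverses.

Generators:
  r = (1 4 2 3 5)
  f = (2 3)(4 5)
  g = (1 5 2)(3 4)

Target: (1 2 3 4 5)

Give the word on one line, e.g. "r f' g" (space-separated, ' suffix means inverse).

  after f': (2 3)(4 5)
  after g: (1 5 3)(2 4)
  after r': (1 3 5 2)
  after g': (1 4 3)
  after r: (1 2 3 4 5)

f' g r' g' r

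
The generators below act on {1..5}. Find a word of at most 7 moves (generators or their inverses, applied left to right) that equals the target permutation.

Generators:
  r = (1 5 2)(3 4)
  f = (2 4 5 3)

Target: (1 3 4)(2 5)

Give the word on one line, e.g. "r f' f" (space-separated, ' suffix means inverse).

  after f': (2 3 5 4)
  after f': (2 5)(3 4)
  after f': (2 4 5 3)
  after r': (1 2 3 5 4)
  after f': (1 3 4)(2 5)

f' f' f' r' f'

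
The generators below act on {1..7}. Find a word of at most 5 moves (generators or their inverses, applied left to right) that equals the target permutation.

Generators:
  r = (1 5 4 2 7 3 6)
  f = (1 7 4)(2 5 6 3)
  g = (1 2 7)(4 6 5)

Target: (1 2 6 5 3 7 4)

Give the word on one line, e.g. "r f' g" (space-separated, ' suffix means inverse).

g g r'

  after g: (1 2 7)(4 6 5)
  after g: (1 7 2)(4 5 6)
  after r': (1 2 6 5 3 7 4)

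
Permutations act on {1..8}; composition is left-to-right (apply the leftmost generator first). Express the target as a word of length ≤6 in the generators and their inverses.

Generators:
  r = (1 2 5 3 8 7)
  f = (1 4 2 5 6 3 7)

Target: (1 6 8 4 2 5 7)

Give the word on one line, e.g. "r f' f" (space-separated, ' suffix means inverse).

  after r: (1 2 5 3 8 7)
  after f: (1 5 7 4 2 6 3 8)
  after r: (1 3 7 4 5)(2 6 8)
  after f': (1 6 8 4 2 5 7)

r f r f'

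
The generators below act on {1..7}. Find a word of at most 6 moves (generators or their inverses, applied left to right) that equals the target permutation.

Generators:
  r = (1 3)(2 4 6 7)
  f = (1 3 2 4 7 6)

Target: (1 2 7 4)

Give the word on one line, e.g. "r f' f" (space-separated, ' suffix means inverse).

  after r': (1 3)(2 7 6 4)
  after r': (2 6)(4 7)
  after r': (1 3)(2 4 6 7)
  after f: (1 2 7 4)

r' r' r' f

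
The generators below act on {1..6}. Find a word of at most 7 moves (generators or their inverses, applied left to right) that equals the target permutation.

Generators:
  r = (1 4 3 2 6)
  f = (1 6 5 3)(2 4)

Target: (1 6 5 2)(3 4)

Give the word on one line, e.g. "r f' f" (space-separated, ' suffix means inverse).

  after r: (1 4 3 2 6)
  after f': (1 2)(3 4 5 6)
  after f': (1 4 6 5)(2 3)
  after r': (2 4)(5 6)
  after r': (1 6 5 2)(3 4)

r f' f' r' r'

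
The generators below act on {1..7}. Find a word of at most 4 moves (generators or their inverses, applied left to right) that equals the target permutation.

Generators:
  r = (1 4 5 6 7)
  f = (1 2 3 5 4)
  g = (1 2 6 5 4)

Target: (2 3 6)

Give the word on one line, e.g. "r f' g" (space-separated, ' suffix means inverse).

f g'

  after f: (1 2 3 5 4)
  after g': (2 3 6)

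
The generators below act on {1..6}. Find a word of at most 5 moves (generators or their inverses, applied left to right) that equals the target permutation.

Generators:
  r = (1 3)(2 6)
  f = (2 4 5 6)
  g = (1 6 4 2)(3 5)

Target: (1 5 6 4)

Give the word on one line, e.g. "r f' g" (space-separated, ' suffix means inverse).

g g f' f' f'

  after g: (1 6 4 2)(3 5)
  after g: (1 4)(2 6)
  after f': (1 2 5 4)
  after f': (1 6 5 2 4)
  after f': (1 5 6 4)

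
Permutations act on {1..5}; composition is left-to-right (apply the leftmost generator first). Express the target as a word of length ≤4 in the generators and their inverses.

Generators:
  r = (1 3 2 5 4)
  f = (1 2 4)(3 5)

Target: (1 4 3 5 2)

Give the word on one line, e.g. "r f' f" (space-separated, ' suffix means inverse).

  after r: (1 3 2 5 4)
  after r: (1 2 4 3 5)
  after f': (4 5)
  after f': (1 4 3 5 2)

r r f' f'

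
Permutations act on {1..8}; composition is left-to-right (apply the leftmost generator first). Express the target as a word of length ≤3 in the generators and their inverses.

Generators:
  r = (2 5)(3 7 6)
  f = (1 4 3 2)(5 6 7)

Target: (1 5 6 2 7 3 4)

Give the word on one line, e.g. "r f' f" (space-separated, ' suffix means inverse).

f' r

  after f': (1 2 3 4)(5 7 6)
  after r: (1 5 6 2 7 3 4)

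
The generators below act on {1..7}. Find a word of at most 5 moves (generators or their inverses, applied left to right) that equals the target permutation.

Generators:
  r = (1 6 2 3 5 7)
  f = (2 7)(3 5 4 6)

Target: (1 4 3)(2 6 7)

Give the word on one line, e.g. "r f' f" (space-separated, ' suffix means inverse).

f' r f' r

  after f': (2 7)(3 6 4 5)
  after r: (1 6 4 7 3 2)
  after f': (1 4 2)(3 7 6 5)
  after r: (1 4 3)(2 6 7)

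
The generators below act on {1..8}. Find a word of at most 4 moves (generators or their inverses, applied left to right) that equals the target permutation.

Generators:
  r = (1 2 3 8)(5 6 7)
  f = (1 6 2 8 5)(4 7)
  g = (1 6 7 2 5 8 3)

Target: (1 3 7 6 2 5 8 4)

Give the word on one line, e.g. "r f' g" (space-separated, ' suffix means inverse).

  after f': (1 5 8 2 6)(4 7)
  after g': (1 2)(3 8 7 4 6)
  after f: (1 8 4 2 6 3 5)
  after r': (1 3 7 6 2 5 8 4)

f' g' f r'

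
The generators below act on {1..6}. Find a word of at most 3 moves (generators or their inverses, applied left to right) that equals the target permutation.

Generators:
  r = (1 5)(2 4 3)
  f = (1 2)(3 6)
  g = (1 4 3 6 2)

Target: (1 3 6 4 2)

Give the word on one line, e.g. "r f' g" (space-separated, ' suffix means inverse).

f r r

  after f: (1 2)(3 6)
  after r: (1 4 3 6 2 5)
  after r: (1 3 6 4 2)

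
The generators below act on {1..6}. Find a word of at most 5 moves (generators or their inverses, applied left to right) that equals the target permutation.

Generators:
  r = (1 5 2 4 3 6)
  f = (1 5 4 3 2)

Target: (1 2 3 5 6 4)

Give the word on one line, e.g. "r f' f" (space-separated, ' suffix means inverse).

  after r': (1 6 3 4 2 5)
  after f': (1 6 4 3 5 2)
  after r': (1 3)(2 6)
  after f': (1 4 5)(2 6 3)
  after r': (1 2 3 5 6 4)

r' f' r' f' r'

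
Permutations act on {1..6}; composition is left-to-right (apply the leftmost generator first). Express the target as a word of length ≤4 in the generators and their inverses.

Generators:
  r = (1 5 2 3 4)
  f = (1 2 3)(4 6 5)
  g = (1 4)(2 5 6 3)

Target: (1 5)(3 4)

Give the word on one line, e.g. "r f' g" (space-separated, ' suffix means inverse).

f g

  after f: (1 2 3)(4 6 5)
  after g: (1 5)(3 4)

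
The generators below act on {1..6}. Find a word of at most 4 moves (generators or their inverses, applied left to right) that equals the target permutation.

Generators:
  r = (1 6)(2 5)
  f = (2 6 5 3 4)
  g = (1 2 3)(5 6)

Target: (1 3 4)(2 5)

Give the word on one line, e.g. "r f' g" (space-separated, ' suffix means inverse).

  after f: (2 6 5 3 4)
  after r: (1 6 2)(3 4 5)
  after r: (2 6 5 3 4)
  after g': (1 3 4)(2 5)

f r r g'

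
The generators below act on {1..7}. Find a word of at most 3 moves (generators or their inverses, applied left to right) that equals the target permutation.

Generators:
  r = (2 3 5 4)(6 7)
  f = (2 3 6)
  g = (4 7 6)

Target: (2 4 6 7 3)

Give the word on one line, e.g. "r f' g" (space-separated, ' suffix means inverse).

  after g: (4 7 6)
  after f': (2 6 4 7 3)
  after g: (2 4 6 7 3)

g f' g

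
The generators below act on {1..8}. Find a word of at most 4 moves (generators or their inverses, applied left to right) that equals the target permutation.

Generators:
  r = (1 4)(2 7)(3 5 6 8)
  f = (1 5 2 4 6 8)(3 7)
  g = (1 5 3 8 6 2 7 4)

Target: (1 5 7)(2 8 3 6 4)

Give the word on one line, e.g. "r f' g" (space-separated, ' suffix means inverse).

f' r g'

  after f': (1 8 6 4 2 5)(3 7)
  after r: (1 3 2 6)(4 7 5)
  after g': (1 5 7)(2 8 3 6 4)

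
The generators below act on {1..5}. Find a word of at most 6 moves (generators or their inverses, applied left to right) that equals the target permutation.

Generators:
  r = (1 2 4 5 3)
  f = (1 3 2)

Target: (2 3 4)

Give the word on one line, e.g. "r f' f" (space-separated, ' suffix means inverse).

  after r: (1 2 4 5 3)
  after f: (2 4 5)
  after r: (1 2 5 4 3)
  after f': (1 3 2 5 4)
  after r: (2 3 4)

r f r f' r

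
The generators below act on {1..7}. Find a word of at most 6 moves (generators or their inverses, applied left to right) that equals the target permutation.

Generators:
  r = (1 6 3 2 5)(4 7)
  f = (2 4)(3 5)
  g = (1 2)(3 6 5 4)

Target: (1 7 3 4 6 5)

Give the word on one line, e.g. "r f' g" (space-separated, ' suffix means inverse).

r' r' f' r' g

  after r': (1 5 2 3 6)(4 7)
  after r': (1 2 6 5 3)
  after f': (1 4 2 6 3)
  after r': (1 7 4 3 5 2)
  after g: (1 7 3 4 6 5)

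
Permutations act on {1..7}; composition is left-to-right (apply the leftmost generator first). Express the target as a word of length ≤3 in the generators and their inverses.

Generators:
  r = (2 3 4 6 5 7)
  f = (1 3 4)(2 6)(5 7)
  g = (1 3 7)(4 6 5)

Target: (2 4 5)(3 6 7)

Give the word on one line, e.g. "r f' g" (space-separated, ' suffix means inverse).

r r

  after r: (2 3 4 6 5 7)
  after r: (2 4 5)(3 6 7)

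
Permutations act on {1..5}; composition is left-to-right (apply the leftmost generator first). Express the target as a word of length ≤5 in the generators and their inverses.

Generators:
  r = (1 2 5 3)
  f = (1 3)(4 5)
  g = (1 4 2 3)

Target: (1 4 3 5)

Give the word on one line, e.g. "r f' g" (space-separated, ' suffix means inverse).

r f' r f' r'

  after r: (1 2 5 3)
  after f': (1 2 4 5)
  after r: (1 5 2 4 3)
  after f': (1 4)(2 5)
  after r': (1 4 3 5)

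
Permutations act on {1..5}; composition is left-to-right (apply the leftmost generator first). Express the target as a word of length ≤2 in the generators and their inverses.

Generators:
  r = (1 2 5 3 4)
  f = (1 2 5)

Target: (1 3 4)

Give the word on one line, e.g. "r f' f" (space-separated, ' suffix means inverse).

  after f': (1 5 2)
  after r: (1 3 4)

f' r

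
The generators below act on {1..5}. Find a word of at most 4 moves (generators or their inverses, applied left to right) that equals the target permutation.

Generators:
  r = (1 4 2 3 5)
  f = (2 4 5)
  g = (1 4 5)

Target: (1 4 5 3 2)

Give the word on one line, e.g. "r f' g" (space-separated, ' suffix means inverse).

r' g'

  after r': (1 5 3 2 4)
  after g': (1 4 5 3 2)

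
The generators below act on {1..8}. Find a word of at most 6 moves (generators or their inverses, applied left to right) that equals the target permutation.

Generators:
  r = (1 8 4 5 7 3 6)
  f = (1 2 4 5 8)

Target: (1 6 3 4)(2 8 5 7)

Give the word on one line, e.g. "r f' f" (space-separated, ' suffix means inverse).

  after r': (1 6 3 7 5 4 8)
  after f: (1 6 3 7 8 2 4)
  after r': (1 3 5 4 6 7)(2 8)
  after f: (1 3 8 4 6 7 2)
  after r: (1 6 3 4)(2 8 5 7)

r' f r' f r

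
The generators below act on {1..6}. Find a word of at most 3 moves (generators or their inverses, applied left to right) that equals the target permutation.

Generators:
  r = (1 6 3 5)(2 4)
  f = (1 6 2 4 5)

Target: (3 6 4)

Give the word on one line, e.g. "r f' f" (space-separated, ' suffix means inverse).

f r'

  after f: (1 6 2 4 5)
  after r': (3 6 4)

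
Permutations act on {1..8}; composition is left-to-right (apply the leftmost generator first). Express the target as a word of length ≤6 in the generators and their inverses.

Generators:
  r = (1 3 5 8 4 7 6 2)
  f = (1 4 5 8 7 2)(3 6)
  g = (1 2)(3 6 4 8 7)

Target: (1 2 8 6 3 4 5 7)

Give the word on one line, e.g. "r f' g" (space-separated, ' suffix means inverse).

g g r' g r'

  after g: (1 2)(3 6 4 8 7)
  after g: (3 4 7 6 8)
  after r': (1 2 6 5 3 8)
  after g: (2 4 8)(3 7)(5 6)
  after r': (1 2 8 6 3 4 5 7)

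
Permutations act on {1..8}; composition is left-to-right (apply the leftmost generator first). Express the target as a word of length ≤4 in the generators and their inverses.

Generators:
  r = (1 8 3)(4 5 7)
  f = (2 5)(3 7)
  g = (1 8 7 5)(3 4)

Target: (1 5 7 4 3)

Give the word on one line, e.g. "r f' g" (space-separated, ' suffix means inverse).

r' g r' g

  after r': (1 3 8)(4 7 5)
  after g: (1 4 5 3 7)
  after r': (1 7 3 5 8)
  after g: (1 5 7 4 3)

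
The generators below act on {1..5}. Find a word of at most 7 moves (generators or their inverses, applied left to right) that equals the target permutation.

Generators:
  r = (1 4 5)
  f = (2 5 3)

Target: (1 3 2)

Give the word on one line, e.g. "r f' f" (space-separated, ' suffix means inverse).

  after r: (1 4 5)
  after r: (1 5 4)
  after f: (1 3 2 5 4)
  after r': (1 3 2 4 5)
  after r': (1 3 2)

r r f r' r'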